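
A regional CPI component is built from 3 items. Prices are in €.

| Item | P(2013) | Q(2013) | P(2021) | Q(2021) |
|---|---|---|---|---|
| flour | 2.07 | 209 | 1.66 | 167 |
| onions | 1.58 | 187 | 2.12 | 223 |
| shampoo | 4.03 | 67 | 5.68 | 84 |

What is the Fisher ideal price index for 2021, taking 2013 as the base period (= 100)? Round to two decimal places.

Laspeyres component (base-period weights):
ΣP(2021)Q(2013) = 1.66×209 + 2.12×187 + 5.68×67 = 346.94 + 396.44 + 380.56 = 1123.94
ΣP(2013)Q(2013) = 2.07×209 + 1.58×187 + 4.03×67 = 432.63 + 295.46 + 270.01 = 998.1
L = 1123.94 / 998.1 × 100 = 112.6080
Paasche component (current-period weights):
ΣP(2021)Q(2021) = 1.66×167 + 2.12×223 + 5.68×84 = 277.22 + 472.76 + 477.12 = 1227.1
ΣP(2013)Q(2021) = 2.07×167 + 1.58×223 + 4.03×84 = 345.69 + 352.34 + 338.52 = 1036.55
P = 1227.1 / 1036.55 × 100 = 118.3831
Fisher = √(L × P) = √(112.6080 × 118.3831) = 115.4594

115.46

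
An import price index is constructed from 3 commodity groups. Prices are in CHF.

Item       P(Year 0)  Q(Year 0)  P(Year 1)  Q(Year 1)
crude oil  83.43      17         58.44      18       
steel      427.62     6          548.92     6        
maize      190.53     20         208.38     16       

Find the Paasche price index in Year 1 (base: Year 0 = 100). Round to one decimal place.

107.9

Paasche price index uses current-period quantities as weights.
ΣP(Year 1)·Q(Year 1) = 58.44×18 + 548.92×6 + 208.38×16 = 1051.92 + 3293.52 + 3334.08 = 7679.52
ΣP(Year 0)·Q(Year 1) = 83.43×18 + 427.62×6 + 190.53×16 = 1501.74 + 2565.72 + 3048.48 = 7115.94
Index = 7679.52 / 7115.94 × 100 = 107.9200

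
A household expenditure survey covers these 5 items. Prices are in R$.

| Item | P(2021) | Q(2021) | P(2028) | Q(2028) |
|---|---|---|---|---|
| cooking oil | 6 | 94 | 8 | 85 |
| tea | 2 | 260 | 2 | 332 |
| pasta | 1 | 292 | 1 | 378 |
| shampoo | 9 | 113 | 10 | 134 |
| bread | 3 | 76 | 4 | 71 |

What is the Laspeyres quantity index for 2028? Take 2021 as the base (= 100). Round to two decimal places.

Laspeyres quantity index uses base-period prices as weights.
ΣP(2021)·Q(2028) = 6×85 + 2×332 + 1×378 + 9×134 + 3×71 = 510 + 664 + 378 + 1206 + 213 = 2971
ΣP(2021)·Q(2021) = 6×94 + 2×260 + 1×292 + 9×113 + 3×76 = 564 + 520 + 292 + 1017 + 228 = 2621
Index = 2971 / 2621 × 100 = 113.3537

113.35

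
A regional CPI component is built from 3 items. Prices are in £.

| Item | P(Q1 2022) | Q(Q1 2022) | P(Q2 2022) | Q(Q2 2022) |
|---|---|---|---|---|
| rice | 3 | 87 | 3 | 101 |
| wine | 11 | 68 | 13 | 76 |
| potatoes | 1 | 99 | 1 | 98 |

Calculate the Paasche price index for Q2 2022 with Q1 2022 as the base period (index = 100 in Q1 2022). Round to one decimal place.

Paasche price index uses current-period quantities as weights.
ΣP(Q2 2022)·Q(Q2 2022) = 3×101 + 13×76 + 1×98 = 303 + 988 + 98 = 1389
ΣP(Q1 2022)·Q(Q2 2022) = 3×101 + 11×76 + 1×98 = 303 + 836 + 98 = 1237
Index = 1389 / 1237 × 100 = 112.2878

112.3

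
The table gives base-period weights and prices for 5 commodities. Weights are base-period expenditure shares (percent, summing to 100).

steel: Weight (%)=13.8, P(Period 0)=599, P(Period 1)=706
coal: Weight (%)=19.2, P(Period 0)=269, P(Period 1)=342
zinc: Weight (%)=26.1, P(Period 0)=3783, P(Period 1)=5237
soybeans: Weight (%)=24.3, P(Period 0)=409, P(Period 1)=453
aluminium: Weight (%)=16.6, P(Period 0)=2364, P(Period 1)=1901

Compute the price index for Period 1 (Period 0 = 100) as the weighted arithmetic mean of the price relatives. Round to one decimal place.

117.1

steel: 13.8 × (706/599) = 13.8 × 1.178631 = 16.2651
coal: 19.2 × (342/269) = 19.2 × 1.271375 = 24.4104
zinc: 26.1 × (5237/3783) = 26.1 × 1.384351 = 36.1316
soybeans: 24.3 × (453/409) = 24.3 × 1.107579 = 26.9142
aluminium: 16.6 × (1901/2364) = 16.6 × 0.804146 = 13.3488
Index = Σ wᵢ·(p₁ᵢ/p₀ᵢ) = 16.2651 + 24.4104 + 36.1316 + 26.9142 + 13.3488 = 117.0701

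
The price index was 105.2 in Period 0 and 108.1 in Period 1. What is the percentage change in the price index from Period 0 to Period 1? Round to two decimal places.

2.76%

Change = (108.1 − 105.2) / 105.2 × 100
       = 2.9 / 105.2 × 100 = 2.7567%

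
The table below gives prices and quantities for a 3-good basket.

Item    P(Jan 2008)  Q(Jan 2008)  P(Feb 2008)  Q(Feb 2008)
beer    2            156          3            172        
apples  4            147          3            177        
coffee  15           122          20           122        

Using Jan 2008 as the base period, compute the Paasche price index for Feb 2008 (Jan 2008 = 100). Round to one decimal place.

Paasche price index uses current-period quantities as weights.
ΣP(Feb 2008)·Q(Feb 2008) = 3×172 + 3×177 + 20×122 = 516 + 531 + 2440 = 3487
ΣP(Jan 2008)·Q(Feb 2008) = 2×172 + 4×177 + 15×122 = 344 + 708 + 1830 = 2882
Index = 3487 / 2882 × 100 = 120.9924

121.0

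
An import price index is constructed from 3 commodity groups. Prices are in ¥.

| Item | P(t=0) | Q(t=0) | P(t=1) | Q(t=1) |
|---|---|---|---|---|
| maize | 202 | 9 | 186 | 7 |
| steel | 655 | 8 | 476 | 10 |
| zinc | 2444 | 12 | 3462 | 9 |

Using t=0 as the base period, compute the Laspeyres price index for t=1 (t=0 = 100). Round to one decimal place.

Laspeyres price index uses base-period quantities as weights.
ΣP(t=1)·Q(t=0) = 186×9 + 476×8 + 3462×12 = 1674 + 3808 + 41544 = 47026
ΣP(t=0)·Q(t=0) = 202×9 + 655×8 + 2444×12 = 1818 + 5240 + 29328 = 36386
Index = 47026 / 36386 × 100 = 129.2420

129.2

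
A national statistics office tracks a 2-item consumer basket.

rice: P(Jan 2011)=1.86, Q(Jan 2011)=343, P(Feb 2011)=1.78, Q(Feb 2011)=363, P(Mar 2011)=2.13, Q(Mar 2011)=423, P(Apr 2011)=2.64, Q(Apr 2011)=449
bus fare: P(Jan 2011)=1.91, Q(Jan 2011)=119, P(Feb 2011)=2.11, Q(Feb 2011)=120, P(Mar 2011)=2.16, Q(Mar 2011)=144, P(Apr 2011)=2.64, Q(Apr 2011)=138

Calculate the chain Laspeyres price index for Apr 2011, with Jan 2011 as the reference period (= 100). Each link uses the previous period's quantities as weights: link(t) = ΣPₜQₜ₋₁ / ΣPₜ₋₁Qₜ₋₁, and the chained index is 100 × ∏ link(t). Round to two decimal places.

Link Jan 2011→Feb 2011:
ΣP(Feb 2011)Q(Jan 2011) = 1.78×343 + 2.11×119 = 610.54 + 251.09 = 861.63
ΣP(Jan 2011)Q(Jan 2011) = 1.86×343 + 1.91×119 = 637.98 + 227.29 = 865.27
link = 861.63/865.27 = 0.995793
Link Feb 2011→Mar 2011:
ΣP(Mar 2011)Q(Feb 2011) = 2.13×363 + 2.16×120 = 773.19 + 259.2 = 1032.39
ΣP(Feb 2011)Q(Feb 2011) = 1.78×363 + 2.11×120 = 646.14 + 253.2 = 899.34
link = 1032.39/899.34 = 1.147942
Link Mar 2011→Apr 2011:
ΣP(Apr 2011)Q(Mar 2011) = 2.64×423 + 2.64×144 = 1116.72 + 380.16 = 1496.88
ΣP(Mar 2011)Q(Mar 2011) = 2.13×423 + 2.16×144 = 900.99 + 311.04 = 1212.03
link = 1496.88/1212.03 = 1.235019
Chained index = 100 × 0.995793 × 1.147942 × 1.235019 = 141.1766

141.18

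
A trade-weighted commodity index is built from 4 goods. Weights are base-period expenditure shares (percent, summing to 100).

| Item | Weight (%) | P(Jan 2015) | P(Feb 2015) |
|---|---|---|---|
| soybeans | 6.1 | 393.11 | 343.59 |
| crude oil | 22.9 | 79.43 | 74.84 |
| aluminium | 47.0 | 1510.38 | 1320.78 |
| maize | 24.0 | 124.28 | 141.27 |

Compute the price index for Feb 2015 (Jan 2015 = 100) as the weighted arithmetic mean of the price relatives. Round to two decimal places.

soybeans: 6.1 × (343.59/393.11) = 6.1 × 0.874030 = 5.3316
crude oil: 22.9 × (74.84/79.43) = 22.9 × 0.942213 = 21.5767
aluminium: 47.0 × (1320.78/1510.38) = 47.0 × 0.874469 = 41.1000
maize: 24.0 × (141.27/124.28) = 24.0 × 1.136707 = 27.2810
Index = Σ wᵢ·(p₁ᵢ/p₀ᵢ) = 5.3316 + 21.5767 + 41.1000 + 27.2810 = 95.2893

95.29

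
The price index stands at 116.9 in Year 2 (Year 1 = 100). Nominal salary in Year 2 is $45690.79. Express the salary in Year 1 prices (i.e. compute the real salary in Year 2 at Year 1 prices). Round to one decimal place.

Real = Nominal ÷ (Index/100) = 45690.79 ÷ (116.9/100)
     = 45690.79 ÷ 1.169 = 39085.3636

39085.4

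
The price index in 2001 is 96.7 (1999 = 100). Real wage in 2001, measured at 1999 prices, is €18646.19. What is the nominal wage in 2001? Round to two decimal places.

Nominal = Real × (Index/100) = 18646.19 × (96.7/100)
        = 18646.19 × 0.967 = 18030.8657

18030.87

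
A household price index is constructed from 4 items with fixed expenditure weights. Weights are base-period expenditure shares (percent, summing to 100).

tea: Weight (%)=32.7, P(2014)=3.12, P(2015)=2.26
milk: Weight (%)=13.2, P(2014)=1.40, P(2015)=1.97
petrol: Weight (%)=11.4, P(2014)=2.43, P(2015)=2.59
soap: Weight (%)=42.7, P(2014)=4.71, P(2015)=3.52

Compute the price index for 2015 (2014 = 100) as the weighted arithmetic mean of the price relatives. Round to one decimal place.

86.3

tea: 32.7 × (2.26/3.12) = 32.7 × 0.724359 = 23.6865
milk: 13.2 × (1.97/1.40) = 13.2 × 1.407143 = 18.5743
petrol: 11.4 × (2.59/2.43) = 11.4 × 1.065844 = 12.1506
soap: 42.7 × (3.52/4.71) = 42.7 × 0.747346 = 31.9117
Index = Σ wᵢ·(p₁ᵢ/p₀ᵢ) = 23.6865 + 18.5743 + 12.1506 + 31.9117 = 86.3231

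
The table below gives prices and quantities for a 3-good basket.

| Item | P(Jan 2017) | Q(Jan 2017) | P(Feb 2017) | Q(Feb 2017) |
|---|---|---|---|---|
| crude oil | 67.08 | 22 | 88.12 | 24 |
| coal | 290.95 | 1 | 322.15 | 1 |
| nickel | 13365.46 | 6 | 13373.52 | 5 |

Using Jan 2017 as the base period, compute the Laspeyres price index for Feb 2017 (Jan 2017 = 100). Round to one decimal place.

100.7

Laspeyres price index uses base-period quantities as weights.
ΣP(Feb 2017)·Q(Jan 2017) = 88.12×22 + 322.15×1 + 13373.52×6 = 1938.64 + 322.15 + 80241.12 = 82501.91
ΣP(Jan 2017)·Q(Jan 2017) = 67.08×22 + 290.95×1 + 13365.46×6 = 1475.76 + 290.95 + 80192.76 = 81959.47
Index = 82501.91 / 81959.47 × 100 = 100.6618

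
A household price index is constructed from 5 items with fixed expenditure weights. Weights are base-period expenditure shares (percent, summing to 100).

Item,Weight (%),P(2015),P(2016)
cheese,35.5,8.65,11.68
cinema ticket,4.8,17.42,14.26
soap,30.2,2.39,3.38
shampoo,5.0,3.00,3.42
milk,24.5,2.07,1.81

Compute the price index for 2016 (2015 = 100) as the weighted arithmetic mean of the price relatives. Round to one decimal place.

121.7

cheese: 35.5 × (11.68/8.65) = 35.5 × 1.350289 = 47.9353
cinema ticket: 4.8 × (14.26/17.42) = 4.8 × 0.818599 = 3.9293
soap: 30.2 × (3.38/2.39) = 30.2 × 1.414226 = 42.7096
shampoo: 5.0 × (3.42/3.00) = 5.0 × 1.140000 = 5.7000
milk: 24.5 × (1.81/2.07) = 24.5 × 0.874396 = 21.4227
Index = Σ wᵢ·(p₁ᵢ/p₀ᵢ) = 47.9353 + 3.9293 + 42.7096 + 5.7000 + 21.4227 = 121.6969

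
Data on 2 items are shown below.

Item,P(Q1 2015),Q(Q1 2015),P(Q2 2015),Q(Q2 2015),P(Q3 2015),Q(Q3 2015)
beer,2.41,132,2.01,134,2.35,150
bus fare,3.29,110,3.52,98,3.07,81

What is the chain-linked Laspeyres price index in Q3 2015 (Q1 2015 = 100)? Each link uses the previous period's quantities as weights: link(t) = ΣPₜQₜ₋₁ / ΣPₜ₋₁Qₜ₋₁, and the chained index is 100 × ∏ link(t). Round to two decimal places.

96.18

Link Q1 2015→Q2 2015:
ΣP(Q2 2015)Q(Q1 2015) = 2.01×132 + 3.52×110 = 265.32 + 387.2 = 652.52
ΣP(Q1 2015)Q(Q1 2015) = 2.41×132 + 3.29×110 = 318.12 + 361.9 = 680.02
link = 652.52/680.02 = 0.959560
Link Q2 2015→Q3 2015:
ΣP(Q3 2015)Q(Q2 2015) = 2.35×134 + 3.07×98 = 314.9 + 300.86 = 615.76
ΣP(Q2 2015)Q(Q2 2015) = 2.01×134 + 3.52×98 = 269.34 + 344.96 = 614.3
link = 615.76/614.3 = 1.002377
Chained index = 100 × 0.959560 × 1.002377 = 96.1841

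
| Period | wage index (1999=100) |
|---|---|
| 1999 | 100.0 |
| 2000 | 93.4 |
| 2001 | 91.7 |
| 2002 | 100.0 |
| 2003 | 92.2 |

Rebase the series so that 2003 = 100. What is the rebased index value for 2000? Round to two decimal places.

101.30

Rebased(2000) = 93.4 / 92.2 × 100 = 101.3015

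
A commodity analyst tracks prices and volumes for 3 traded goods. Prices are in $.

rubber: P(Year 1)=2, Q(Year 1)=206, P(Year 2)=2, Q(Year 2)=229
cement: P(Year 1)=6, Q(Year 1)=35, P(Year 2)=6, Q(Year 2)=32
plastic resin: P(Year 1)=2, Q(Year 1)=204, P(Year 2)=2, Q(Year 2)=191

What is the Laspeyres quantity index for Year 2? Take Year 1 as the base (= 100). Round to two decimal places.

100.19

Laspeyres quantity index uses base-period prices as weights.
ΣP(Year 1)·Q(Year 2) = 2×229 + 6×32 + 2×191 = 458 + 192 + 382 = 1032
ΣP(Year 1)·Q(Year 1) = 2×206 + 6×35 + 2×204 = 412 + 210 + 408 = 1030
Index = 1032 / 1030 × 100 = 100.1942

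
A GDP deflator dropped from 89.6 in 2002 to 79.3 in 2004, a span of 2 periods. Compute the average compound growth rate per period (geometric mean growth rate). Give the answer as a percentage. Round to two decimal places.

-5.92%

Growth factor = (79.3/89.6)^(1/2) = (0.885045)^(1/2) = 0.940768
Growth rate = 0.940768 − 1 = -0.059232 = -5.9232%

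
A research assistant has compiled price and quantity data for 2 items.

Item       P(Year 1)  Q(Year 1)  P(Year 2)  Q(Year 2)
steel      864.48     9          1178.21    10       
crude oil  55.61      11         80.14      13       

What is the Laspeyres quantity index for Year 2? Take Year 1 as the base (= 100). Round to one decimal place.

Laspeyres quantity index uses base-period prices as weights.
ΣP(Year 1)·Q(Year 2) = 864.48×10 + 55.61×13 = 8644.8 + 722.93 = 9367.73
ΣP(Year 1)·Q(Year 1) = 864.48×9 + 55.61×11 = 7780.32 + 611.71 = 8392.03
Index = 9367.73 / 8392.03 × 100 = 111.6265

111.6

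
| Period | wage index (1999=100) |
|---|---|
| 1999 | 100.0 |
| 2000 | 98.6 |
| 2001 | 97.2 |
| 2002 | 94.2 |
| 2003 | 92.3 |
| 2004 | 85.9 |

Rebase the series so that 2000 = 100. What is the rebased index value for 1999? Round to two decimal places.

101.42

Rebased(1999) = 100.0 / 98.6 × 100 = 101.4199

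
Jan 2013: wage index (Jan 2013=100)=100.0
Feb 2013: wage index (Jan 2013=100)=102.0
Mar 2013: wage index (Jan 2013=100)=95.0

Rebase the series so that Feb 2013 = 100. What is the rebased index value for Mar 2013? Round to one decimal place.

93.1

Rebased(Mar 2013) = 95.0 / 102.0 × 100 = 93.1373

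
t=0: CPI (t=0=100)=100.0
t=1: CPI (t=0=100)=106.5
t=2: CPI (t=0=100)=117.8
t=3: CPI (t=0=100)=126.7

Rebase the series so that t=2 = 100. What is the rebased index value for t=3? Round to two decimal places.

107.56

Rebased(t=3) = 126.7 / 117.8 × 100 = 107.5552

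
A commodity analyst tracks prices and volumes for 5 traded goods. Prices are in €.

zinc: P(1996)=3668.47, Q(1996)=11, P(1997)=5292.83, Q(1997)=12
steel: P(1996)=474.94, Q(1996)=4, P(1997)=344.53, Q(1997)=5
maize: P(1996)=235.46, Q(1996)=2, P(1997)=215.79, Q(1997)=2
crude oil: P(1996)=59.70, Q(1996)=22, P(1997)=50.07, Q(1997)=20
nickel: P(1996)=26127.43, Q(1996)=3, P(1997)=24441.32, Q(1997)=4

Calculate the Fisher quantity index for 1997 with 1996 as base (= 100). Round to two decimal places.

Laspeyres component (base-period weights):
ΣP(1996)Q(1997) = 3668.47×12 + 474.94×5 + 235.46×2 + 59.70×20 + 26127.43×4 = 44021.64 + 2374.7 + 470.92 + 1194 + 104509.72 = 152570.98
ΣP(1996)Q(1996) = 3668.47×11 + 474.94×4 + 235.46×2 + 59.70×22 + 26127.43×3 = 40353.17 + 1899.76 + 470.92 + 1313.4 + 78382.29 = 122419.54
L = 152570.98 / 122419.54 × 100 = 124.6296
Paasche component (current-period weights):
ΣP(1997)Q(1997) = 5292.83×12 + 344.53×5 + 215.79×2 + 50.07×20 + 24441.32×4 = 63513.96 + 1722.65 + 431.58 + 1001.4 + 97765.28 = 164434.87
ΣP(1997)Q(1996) = 5292.83×11 + 344.53×4 + 215.79×2 + 50.07×22 + 24441.32×3 = 58221.13 + 1378.12 + 431.58 + 1101.54 + 73323.96 = 134456.33
P = 164434.87 / 134456.33 × 100 = 122.2961
Fisher = √(L × P) = √(124.6296 × 122.2961) = 123.4573

123.46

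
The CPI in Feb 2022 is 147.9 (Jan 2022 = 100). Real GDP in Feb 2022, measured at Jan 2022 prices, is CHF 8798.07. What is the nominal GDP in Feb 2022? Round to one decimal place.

Nominal = Real × (Index/100) = 8798.07 × (147.9/100)
        = 8798.07 × 1.479 = 13012.3455

13012.3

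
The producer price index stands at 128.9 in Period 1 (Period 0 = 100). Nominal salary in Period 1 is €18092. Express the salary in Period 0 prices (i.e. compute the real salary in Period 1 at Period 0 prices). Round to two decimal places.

Real = Nominal ÷ (Index/100) = 18092 ÷ (128.9/100)
     = 18092 ÷ 1.289 = 14035.6866

14035.69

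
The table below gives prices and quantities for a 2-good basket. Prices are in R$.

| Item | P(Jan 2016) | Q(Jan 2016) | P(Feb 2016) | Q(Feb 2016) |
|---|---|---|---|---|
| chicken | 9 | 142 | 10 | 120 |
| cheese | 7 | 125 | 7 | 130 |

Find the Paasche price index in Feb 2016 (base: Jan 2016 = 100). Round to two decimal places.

Paasche price index uses current-period quantities as weights.
ΣP(Feb 2016)·Q(Feb 2016) = 10×120 + 7×130 = 1200 + 910 = 2110
ΣP(Jan 2016)·Q(Feb 2016) = 9×120 + 7×130 = 1080 + 910 = 1990
Index = 2110 / 1990 × 100 = 106.0302

106.03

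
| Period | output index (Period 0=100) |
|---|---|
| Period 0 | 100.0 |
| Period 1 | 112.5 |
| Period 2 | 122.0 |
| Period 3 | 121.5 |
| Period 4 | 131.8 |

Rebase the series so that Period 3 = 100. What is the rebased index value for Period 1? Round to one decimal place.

Rebased(Period 1) = 112.5 / 121.5 × 100 = 92.5926

92.6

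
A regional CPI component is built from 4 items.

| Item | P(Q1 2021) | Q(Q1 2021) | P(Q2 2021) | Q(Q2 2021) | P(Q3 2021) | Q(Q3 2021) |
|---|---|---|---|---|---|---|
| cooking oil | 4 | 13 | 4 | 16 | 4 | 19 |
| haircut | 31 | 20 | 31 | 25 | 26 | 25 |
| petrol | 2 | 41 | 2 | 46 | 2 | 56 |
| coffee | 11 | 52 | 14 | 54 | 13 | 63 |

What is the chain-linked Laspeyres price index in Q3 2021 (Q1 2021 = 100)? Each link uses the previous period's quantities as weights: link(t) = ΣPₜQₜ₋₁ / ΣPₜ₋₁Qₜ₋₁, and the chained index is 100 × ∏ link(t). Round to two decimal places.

99.91

Link Q1 2021→Q2 2021:
ΣP(Q2 2021)Q(Q1 2021) = 4×13 + 31×20 + 2×41 + 14×52 = 52 + 620 + 82 + 728 = 1482
ΣP(Q1 2021)Q(Q1 2021) = 4×13 + 31×20 + 2×41 + 11×52 = 52 + 620 + 82 + 572 = 1326
link = 1482/1326 = 1.117647
Link Q2 2021→Q3 2021:
ΣP(Q3 2021)Q(Q2 2021) = 4×16 + 26×25 + 2×46 + 13×54 = 64 + 650 + 92 + 702 = 1508
ΣP(Q2 2021)Q(Q2 2021) = 4×16 + 31×25 + 2×46 + 14×54 = 64 + 775 + 92 + 756 = 1687
link = 1508/1687 = 0.893894
Chained index = 100 × 1.117647 × 0.893894 = 99.9059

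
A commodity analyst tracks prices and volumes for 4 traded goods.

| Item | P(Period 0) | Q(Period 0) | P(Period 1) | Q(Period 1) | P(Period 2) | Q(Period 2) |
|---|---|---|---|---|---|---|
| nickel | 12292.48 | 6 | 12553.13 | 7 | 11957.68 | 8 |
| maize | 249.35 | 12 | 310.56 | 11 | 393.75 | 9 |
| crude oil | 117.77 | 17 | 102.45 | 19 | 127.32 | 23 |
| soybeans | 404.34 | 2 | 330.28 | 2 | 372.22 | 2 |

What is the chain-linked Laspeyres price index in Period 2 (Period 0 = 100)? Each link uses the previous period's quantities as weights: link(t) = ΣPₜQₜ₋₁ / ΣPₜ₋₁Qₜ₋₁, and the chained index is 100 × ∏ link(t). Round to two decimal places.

Link Period 0→Period 1:
ΣP(Period 1)Q(Period 0) = 12553.13×6 + 310.56×12 + 102.45×17 + 330.28×2 = 75318.78 + 3726.72 + 1741.65 + 660.56 = 81447.71
ΣP(Period 0)Q(Period 0) = 12292.48×6 + 249.35×12 + 117.77×17 + 404.34×2 = 73754.88 + 2992.2 + 2002.09 + 808.68 = 79557.85
link = 81447.71/79557.85 = 1.023755
Link Period 1→Period 2:
ΣP(Period 2)Q(Period 1) = 11957.68×7 + 393.75×11 + 127.32×19 + 372.22×2 = 83703.76 + 4331.25 + 2419.08 + 744.44 = 91198.53
ΣP(Period 1)Q(Period 1) = 12553.13×7 + 310.56×11 + 102.45×19 + 330.28×2 = 87871.91 + 3416.16 + 1946.55 + 660.56 = 93895.18
link = 91198.53/93895.18 = 0.971280
Chained index = 100 × 1.023755 × 0.971280 = 99.4353

99.44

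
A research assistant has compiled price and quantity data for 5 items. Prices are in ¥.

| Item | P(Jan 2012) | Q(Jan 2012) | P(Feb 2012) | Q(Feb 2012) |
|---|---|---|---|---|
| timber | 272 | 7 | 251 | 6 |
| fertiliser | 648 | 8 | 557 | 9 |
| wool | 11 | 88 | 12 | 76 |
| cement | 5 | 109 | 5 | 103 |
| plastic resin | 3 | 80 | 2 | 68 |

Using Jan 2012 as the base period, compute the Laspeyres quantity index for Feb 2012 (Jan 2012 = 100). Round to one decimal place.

Laspeyres quantity index uses base-period prices as weights.
ΣP(Jan 2012)·Q(Feb 2012) = 272×6 + 648×9 + 11×76 + 5×103 + 3×68 = 1632 + 5832 + 836 + 515 + 204 = 9019
ΣP(Jan 2012)·Q(Jan 2012) = 272×7 + 648×8 + 11×88 + 5×109 + 3×80 = 1904 + 5184 + 968 + 545 + 240 = 8841
Index = 9019 / 8841 × 100 = 102.0133

102.0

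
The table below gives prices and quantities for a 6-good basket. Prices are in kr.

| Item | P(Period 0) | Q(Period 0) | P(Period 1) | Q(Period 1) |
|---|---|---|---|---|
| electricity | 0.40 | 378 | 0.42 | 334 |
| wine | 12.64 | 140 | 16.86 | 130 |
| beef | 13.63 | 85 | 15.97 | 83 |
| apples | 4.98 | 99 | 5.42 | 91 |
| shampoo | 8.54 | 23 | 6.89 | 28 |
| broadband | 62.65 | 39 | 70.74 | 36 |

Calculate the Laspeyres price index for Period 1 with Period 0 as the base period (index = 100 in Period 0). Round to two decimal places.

Laspeyres price index uses base-period quantities as weights.
ΣP(Period 1)·Q(Period 0) = 0.42×378 + 16.86×140 + 15.97×85 + 5.42×99 + 6.89×23 + 70.74×39 = 158.76 + 2360.4 + 1357.45 + 536.58 + 158.47 + 2758.86 = 7330.52
ΣP(Period 0)·Q(Period 0) = 0.40×378 + 12.64×140 + 13.63×85 + 4.98×99 + 8.54×23 + 62.65×39 = 151.2 + 1769.6 + 1158.55 + 493.02 + 196.42 + 2443.35 = 6212.14
Index = 7330.52 / 6212.14 × 100 = 118.0031

118.00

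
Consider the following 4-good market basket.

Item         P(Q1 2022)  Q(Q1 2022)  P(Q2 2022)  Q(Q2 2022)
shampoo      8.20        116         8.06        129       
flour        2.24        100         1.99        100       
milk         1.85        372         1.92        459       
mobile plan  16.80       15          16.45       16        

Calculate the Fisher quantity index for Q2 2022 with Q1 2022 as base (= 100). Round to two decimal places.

Laspeyres component (base-period weights):
ΣP(Q1 2022)Q(Q2 2022) = 8.20×129 + 2.24×100 + 1.85×459 + 16.80×16 = 1057.8 + 224 + 849.15 + 268.8 = 2399.75
ΣP(Q1 2022)Q(Q1 2022) = 8.20×116 + 2.24×100 + 1.85×372 + 16.80×15 = 951.2 + 224 + 688.2 + 252 = 2115.4
L = 2399.75 / 2115.4 × 100 = 113.4419
Paasche component (current-period weights):
ΣP(Q2 2022)Q(Q2 2022) = 8.06×129 + 1.99×100 + 1.92×459 + 16.45×16 = 1039.74 + 199 + 881.28 + 263.2 = 2383.22
ΣP(Q2 2022)Q(Q1 2022) = 8.06×116 + 1.99×100 + 1.92×372 + 16.45×15 = 934.96 + 199 + 714.24 + 246.75 = 2094.95
P = 2383.22 / 2094.95 × 100 = 113.7602
Fisher = √(L × P) = √(113.4419 × 113.7602) = 113.6010

113.60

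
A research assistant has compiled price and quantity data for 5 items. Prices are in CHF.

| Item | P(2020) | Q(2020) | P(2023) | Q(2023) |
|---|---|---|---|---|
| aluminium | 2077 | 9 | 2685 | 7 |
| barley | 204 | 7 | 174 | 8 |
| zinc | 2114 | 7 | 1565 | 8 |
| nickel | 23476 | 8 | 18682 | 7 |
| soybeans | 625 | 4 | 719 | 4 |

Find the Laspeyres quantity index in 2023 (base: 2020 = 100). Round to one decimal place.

Laspeyres quantity index uses base-period prices as weights.
ΣP(2020)·Q(2023) = 2077×7 + 204×8 + 2114×8 + 23476×7 + 625×4 = 14539 + 1632 + 16912 + 164332 + 2500 = 199915
ΣP(2020)·Q(2020) = 2077×9 + 204×7 + 2114×7 + 23476×8 + 625×4 = 18693 + 1428 + 14798 + 187808 + 2500 = 225227
Index = 199915 / 225227 × 100 = 88.7616

88.8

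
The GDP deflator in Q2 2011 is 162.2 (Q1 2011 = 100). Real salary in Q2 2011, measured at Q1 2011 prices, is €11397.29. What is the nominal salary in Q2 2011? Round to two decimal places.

Nominal = Real × (Index/100) = 11397.29 × (162.2/100)
        = 11397.29 × 1.622 = 18486.4044

18486.40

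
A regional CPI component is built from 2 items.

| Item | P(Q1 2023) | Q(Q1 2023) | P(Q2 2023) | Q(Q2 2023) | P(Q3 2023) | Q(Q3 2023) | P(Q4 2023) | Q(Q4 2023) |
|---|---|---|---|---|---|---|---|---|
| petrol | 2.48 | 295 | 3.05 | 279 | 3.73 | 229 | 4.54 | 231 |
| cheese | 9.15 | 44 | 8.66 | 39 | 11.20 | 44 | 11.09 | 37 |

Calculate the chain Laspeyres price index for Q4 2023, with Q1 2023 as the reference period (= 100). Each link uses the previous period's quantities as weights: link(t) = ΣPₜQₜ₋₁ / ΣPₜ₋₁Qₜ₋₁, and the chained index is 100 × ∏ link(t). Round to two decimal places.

159.18

Link Q1 2023→Q2 2023:
ΣP(Q2 2023)Q(Q1 2023) = 3.05×295 + 8.66×44 = 899.75 + 381.04 = 1280.79
ΣP(Q1 2023)Q(Q1 2023) = 2.48×295 + 9.15×44 = 731.6 + 402.6 = 1134.2
link = 1280.79/1134.2 = 1.129245
Link Q2 2023→Q3 2023:
ΣP(Q3 2023)Q(Q2 2023) = 3.73×279 + 11.20×39 = 1040.67 + 436.8 = 1477.47
ΣP(Q2 2023)Q(Q2 2023) = 3.05×279 + 8.66×39 = 850.95 + 337.74 = 1188.69
link = 1477.47/1188.69 = 1.242940
Link Q3 2023→Q4 2023:
ΣP(Q4 2023)Q(Q3 2023) = 4.54×229 + 11.09×44 = 1039.66 + 487.96 = 1527.62
ΣP(Q3 2023)Q(Q3 2023) = 3.73×229 + 11.20×44 = 854.17 + 492.8 = 1346.97
link = 1527.62/1346.97 = 1.134116
Chained index = 100 × 1.129245 × 1.242940 × 1.134116 = 159.1827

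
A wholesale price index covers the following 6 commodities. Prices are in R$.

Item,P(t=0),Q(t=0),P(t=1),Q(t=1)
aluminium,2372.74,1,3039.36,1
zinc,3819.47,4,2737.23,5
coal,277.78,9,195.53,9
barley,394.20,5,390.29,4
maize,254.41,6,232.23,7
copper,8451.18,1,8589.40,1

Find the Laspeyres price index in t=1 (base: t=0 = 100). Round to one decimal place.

86.2

Laspeyres price index uses base-period quantities as weights.
ΣP(t=1)·Q(t=0) = 3039.36×1 + 2737.23×4 + 195.53×9 + 390.29×5 + 232.23×6 + 8589.40×1 = 3039.36 + 10948.92 + 1759.77 + 1951.45 + 1393.38 + 8589.4 = 27682.28
ΣP(t=0)·Q(t=0) = 2372.74×1 + 3819.47×4 + 277.78×9 + 394.20×5 + 254.41×6 + 8451.18×1 = 2372.74 + 15277.88 + 2500.02 + 1971 + 1526.46 + 8451.18 = 32099.28
Index = 27682.28 / 32099.28 × 100 = 86.2396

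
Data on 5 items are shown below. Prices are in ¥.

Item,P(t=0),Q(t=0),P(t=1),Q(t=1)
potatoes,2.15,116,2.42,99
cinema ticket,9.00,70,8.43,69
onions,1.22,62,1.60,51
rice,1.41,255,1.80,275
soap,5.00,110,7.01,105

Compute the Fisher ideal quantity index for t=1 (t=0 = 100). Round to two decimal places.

Laspeyres component (base-period weights):
ΣP(t=0)Q(t=1) = 2.15×99 + 9.00×69 + 1.22×51 + 1.41×275 + 5.00×105 = 212.85 + 621 + 62.22 + 387.75 + 525 = 1808.82
ΣP(t=0)Q(t=0) = 2.15×116 + 9.00×70 + 1.22×62 + 1.41×255 + 5.00×110 = 249.4 + 630 + 75.64 + 359.55 + 550 = 1864.59
L = 1808.82 / 1864.59 × 100 = 97.0090
Paasche component (current-period weights):
ΣP(t=1)Q(t=1) = 2.42×99 + 8.43×69 + 1.60×51 + 1.80×275 + 7.01×105 = 239.58 + 581.67 + 81.6 + 495 + 736.05 = 2133.9
ΣP(t=1)Q(t=0) = 2.42×116 + 8.43×70 + 1.60×62 + 1.80×255 + 7.01×110 = 280.72 + 590.1 + 99.2 + 459 + 771.1 = 2200.12
P = 2133.9 / 2200.12 × 100 = 96.9902
Fisher = √(L × P) = √(97.0090 × 96.9902) = 96.9996

97.00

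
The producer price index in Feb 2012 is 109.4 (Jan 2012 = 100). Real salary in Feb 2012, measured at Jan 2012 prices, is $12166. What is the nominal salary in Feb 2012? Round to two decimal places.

13309.60

Nominal = Real × (Index/100) = 12166 × (109.4/100)
        = 12166 × 1.094 = 13309.6040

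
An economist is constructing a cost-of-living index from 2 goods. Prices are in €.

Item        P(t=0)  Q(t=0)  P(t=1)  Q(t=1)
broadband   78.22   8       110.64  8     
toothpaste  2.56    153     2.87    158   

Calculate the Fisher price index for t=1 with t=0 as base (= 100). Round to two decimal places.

130.04

Laspeyres component (base-period weights):
ΣP(t=1)Q(t=0) = 110.64×8 + 2.87×153 = 885.12 + 439.11 = 1324.23
ΣP(t=0)Q(t=0) = 78.22×8 + 2.56×153 = 625.76 + 391.68 = 1017.44
L = 1324.23 / 1017.44 × 100 = 130.1531
Paasche component (current-period weights):
ΣP(t=1)Q(t=1) = 110.64×8 + 2.87×158 = 885.12 + 453.46 = 1338.58
ΣP(t=0)Q(t=1) = 78.22×8 + 2.56×158 = 625.76 + 404.48 = 1030.24
P = 1338.58 / 1030.24 × 100 = 129.9289
Fisher = √(L × P) = √(130.1531 × 129.9289) = 130.0410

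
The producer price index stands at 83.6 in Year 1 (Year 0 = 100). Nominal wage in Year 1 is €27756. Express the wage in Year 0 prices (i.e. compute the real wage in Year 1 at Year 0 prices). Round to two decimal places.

33200.96

Real = Nominal ÷ (Index/100) = 27756 ÷ (83.6/100)
     = 27756 ÷ 0.836 = 33200.9569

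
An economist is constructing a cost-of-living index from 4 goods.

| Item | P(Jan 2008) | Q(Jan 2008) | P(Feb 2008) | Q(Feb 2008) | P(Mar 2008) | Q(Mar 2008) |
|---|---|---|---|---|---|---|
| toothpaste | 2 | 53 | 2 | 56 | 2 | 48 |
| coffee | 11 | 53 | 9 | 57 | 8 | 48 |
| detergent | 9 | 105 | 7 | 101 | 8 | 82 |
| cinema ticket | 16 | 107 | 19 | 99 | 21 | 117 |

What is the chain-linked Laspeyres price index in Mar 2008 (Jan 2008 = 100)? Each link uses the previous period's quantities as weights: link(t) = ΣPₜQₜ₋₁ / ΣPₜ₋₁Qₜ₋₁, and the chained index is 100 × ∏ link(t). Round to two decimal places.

107.69

Link Jan 2008→Feb 2008:
ΣP(Feb 2008)Q(Jan 2008) = 2×53 + 9×53 + 7×105 + 19×107 = 106 + 477 + 735 + 2033 = 3351
ΣP(Jan 2008)Q(Jan 2008) = 2×53 + 11×53 + 9×105 + 16×107 = 106 + 583 + 945 + 1712 = 3346
link = 3351/3346 = 1.001494
Link Feb 2008→Mar 2008:
ΣP(Mar 2008)Q(Feb 2008) = 2×56 + 8×57 + 8×101 + 21×99 = 112 + 456 + 808 + 2079 = 3455
ΣP(Feb 2008)Q(Feb 2008) = 2×56 + 9×57 + 7×101 + 19×99 = 112 + 513 + 707 + 1881 = 3213
link = 3455/3213 = 1.075319
Chained index = 100 × 1.001494 × 1.075319 = 107.6926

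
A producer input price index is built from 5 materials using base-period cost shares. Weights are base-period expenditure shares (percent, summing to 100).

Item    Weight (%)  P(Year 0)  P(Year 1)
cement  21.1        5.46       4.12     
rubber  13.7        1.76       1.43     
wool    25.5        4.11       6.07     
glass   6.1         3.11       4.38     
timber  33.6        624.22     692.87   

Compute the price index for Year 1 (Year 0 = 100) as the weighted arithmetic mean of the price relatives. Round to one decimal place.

cement: 21.1 × (4.12/5.46) = 21.1 × 0.754579 = 15.9216
rubber: 13.7 × (1.43/1.76) = 13.7 × 0.812500 = 11.1312
wool: 25.5 × (6.07/4.11) = 25.5 × 1.476886 = 37.6606
glass: 6.1 × (4.38/3.11) = 6.1 × 1.408360 = 8.5910
timber: 33.6 × (692.87/624.22) = 33.6 × 1.109977 = 37.2952
Index = Σ wᵢ·(p₁ᵢ/p₀ᵢ) = 15.9216 + 11.1312 + 37.6606 + 8.5910 + 37.2952 = 110.5997

110.6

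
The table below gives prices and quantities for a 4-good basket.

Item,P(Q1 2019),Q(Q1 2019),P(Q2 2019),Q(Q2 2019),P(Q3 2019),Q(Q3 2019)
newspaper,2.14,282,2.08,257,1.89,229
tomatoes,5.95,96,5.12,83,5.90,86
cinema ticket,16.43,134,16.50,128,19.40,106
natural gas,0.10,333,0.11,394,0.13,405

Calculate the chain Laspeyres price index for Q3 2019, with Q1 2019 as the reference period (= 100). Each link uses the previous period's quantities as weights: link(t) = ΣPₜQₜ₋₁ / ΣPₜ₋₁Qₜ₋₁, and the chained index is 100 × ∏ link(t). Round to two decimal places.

109.91

Link Q1 2019→Q2 2019:
ΣP(Q2 2019)Q(Q1 2019) = 2.08×282 + 5.12×96 + 16.50×134 + 0.11×333 = 586.56 + 491.52 + 2211 + 36.63 = 3325.71
ΣP(Q1 2019)Q(Q1 2019) = 2.14×282 + 5.95×96 + 16.43×134 + 0.10×333 = 603.48 + 571.2 + 2201.62 + 33.3 = 3409.6
link = 3325.71/3409.6 = 0.975396
Link Q2 2019→Q3 2019:
ΣP(Q3 2019)Q(Q2 2019) = 1.89×257 + 5.90×83 + 19.40×128 + 0.13×394 = 485.73 + 489.7 + 2483.2 + 51.22 = 3509.85
ΣP(Q2 2019)Q(Q2 2019) = 2.08×257 + 5.12×83 + 16.50×128 + 0.11×394 = 534.56 + 424.96 + 2112 + 43.34 = 3114.86
link = 3509.85/3114.86 = 1.126808
Chained index = 100 × 0.975396 × 1.126808 = 109.9084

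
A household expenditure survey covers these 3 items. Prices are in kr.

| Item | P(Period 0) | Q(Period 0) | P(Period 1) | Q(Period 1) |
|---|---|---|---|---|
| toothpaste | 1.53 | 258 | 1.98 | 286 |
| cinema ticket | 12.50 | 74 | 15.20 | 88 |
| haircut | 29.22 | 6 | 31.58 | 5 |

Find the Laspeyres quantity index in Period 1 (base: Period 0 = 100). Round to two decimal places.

Laspeyres quantity index uses base-period prices as weights.
ΣP(Period 0)·Q(Period 1) = 1.53×286 + 12.50×88 + 29.22×5 = 437.58 + 1100 + 146.1 = 1683.68
ΣP(Period 0)·Q(Period 0) = 1.53×258 + 12.50×74 + 29.22×6 = 394.74 + 925 + 175.32 = 1495.06
Index = 1683.68 / 1495.06 × 100 = 112.6162

112.62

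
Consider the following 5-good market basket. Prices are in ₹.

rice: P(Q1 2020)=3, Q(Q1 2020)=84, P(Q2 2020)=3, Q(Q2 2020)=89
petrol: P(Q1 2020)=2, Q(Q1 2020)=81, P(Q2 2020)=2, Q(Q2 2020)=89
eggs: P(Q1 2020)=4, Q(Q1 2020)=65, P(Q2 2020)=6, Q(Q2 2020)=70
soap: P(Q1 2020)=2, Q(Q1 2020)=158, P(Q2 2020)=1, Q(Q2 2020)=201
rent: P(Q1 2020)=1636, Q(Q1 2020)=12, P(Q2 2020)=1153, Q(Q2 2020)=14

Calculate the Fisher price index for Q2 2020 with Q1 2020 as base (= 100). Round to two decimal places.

71.68

Laspeyres component (base-period weights):
ΣP(Q2 2020)Q(Q1 2020) = 3×84 + 2×81 + 6×65 + 1×158 + 1153×12 = 252 + 162 + 390 + 158 + 13836 = 14798
ΣP(Q1 2020)Q(Q1 2020) = 3×84 + 2×81 + 4×65 + 2×158 + 1636×12 = 252 + 162 + 260 + 316 + 19632 = 20622
L = 14798 / 20622 × 100 = 71.7583
Paasche component (current-period weights):
ΣP(Q2 2020)Q(Q2 2020) = 3×89 + 2×89 + 6×70 + 1×201 + 1153×14 = 267 + 178 + 420 + 201 + 16142 = 17208
ΣP(Q1 2020)Q(Q2 2020) = 3×89 + 2×89 + 4×70 + 2×201 + 1636×14 = 267 + 178 + 280 + 402 + 22904 = 24031
P = 17208 / 24031 × 100 = 71.6075
Fisher = √(L × P) = √(71.7583 × 71.6075) = 71.6829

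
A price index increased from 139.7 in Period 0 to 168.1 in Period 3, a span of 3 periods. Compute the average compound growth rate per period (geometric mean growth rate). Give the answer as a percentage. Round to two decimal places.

Growth factor = (168.1/139.7)^(1/3) = (1.203293)^(1/3) = 1.063630
Growth rate = 1.063630 − 1 = 0.063630 = 6.3630%

6.36%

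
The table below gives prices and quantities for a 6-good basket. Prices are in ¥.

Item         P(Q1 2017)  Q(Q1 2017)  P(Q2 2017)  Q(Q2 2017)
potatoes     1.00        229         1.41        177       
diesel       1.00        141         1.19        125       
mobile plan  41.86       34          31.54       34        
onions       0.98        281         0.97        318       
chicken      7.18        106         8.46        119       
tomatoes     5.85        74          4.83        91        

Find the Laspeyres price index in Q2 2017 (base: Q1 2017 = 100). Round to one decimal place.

94.7

Laspeyres price index uses base-period quantities as weights.
ΣP(Q2 2017)·Q(Q1 2017) = 1.41×229 + 1.19×141 + 31.54×34 + 0.97×281 + 8.46×106 + 4.83×74 = 322.89 + 167.79 + 1072.36 + 272.57 + 896.76 + 357.42 = 3089.79
ΣP(Q1 2017)·Q(Q1 2017) = 1.00×229 + 1.00×141 + 41.86×34 + 0.98×281 + 7.18×106 + 5.85×74 = 229 + 141 + 1423.24 + 275.38 + 761.08 + 432.9 = 3262.6
Index = 3089.79 / 3262.6 × 100 = 94.7033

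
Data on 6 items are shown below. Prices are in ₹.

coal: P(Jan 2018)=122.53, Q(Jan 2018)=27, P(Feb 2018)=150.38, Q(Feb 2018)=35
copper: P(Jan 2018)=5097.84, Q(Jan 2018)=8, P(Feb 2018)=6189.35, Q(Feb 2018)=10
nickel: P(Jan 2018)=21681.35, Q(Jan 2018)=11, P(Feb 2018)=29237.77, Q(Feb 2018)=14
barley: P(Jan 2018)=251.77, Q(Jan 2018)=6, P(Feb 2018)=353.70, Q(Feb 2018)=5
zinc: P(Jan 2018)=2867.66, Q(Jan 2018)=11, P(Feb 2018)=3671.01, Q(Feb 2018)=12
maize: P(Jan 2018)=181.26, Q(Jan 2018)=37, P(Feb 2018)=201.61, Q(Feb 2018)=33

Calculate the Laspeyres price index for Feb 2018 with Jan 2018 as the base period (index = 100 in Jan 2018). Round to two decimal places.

131.89

Laspeyres price index uses base-period quantities as weights.
ΣP(Feb 2018)·Q(Jan 2018) = 150.38×27 + 6189.35×8 + 29237.77×11 + 353.70×6 + 3671.01×11 + 201.61×37 = 4060.26 + 49514.8 + 321615.47 + 2122.2 + 40381.11 + 7459.57 = 425153.41
ΣP(Jan 2018)·Q(Jan 2018) = 122.53×27 + 5097.84×8 + 21681.35×11 + 251.77×6 + 2867.66×11 + 181.26×37 = 3308.31 + 40782.72 + 238494.85 + 1510.62 + 31544.26 + 6706.62 = 322347.38
Index = 425153.41 / 322347.38 × 100 = 131.8929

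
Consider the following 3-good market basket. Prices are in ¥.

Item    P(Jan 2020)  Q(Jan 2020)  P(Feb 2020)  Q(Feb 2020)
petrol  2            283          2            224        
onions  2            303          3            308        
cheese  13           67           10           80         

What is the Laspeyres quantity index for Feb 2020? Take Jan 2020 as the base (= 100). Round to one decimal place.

103.0

Laspeyres quantity index uses base-period prices as weights.
ΣP(Jan 2020)·Q(Feb 2020) = 2×224 + 2×308 + 13×80 = 448 + 616 + 1040 = 2104
ΣP(Jan 2020)·Q(Jan 2020) = 2×283 + 2×303 + 13×67 = 566 + 606 + 871 = 2043
Index = 2104 / 2043 × 100 = 102.9858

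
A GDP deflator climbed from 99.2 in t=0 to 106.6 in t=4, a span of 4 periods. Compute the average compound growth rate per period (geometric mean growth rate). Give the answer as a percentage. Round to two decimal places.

1.81%

Growth factor = (106.6/99.2)^(1/4) = (1.074597)^(1/4) = 1.018149
Growth rate = 1.018149 − 1 = 0.018149 = 1.8149%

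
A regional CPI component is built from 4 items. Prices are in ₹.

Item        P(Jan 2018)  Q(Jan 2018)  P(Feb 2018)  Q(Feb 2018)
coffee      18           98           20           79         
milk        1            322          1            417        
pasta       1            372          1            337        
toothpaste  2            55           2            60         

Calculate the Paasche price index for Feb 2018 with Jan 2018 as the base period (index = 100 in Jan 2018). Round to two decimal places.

Paasche price index uses current-period quantities as weights.
ΣP(Feb 2018)·Q(Feb 2018) = 20×79 + 1×417 + 1×337 + 2×60 = 1580 + 417 + 337 + 120 = 2454
ΣP(Jan 2018)·Q(Feb 2018) = 18×79 + 1×417 + 1×337 + 2×60 = 1422 + 417 + 337 + 120 = 2296
Index = 2454 / 2296 × 100 = 106.8815

106.88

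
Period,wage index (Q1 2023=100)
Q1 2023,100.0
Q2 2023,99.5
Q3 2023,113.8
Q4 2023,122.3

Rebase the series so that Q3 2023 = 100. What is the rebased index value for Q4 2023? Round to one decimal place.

Rebased(Q4 2023) = 122.3 / 113.8 × 100 = 107.4692

107.5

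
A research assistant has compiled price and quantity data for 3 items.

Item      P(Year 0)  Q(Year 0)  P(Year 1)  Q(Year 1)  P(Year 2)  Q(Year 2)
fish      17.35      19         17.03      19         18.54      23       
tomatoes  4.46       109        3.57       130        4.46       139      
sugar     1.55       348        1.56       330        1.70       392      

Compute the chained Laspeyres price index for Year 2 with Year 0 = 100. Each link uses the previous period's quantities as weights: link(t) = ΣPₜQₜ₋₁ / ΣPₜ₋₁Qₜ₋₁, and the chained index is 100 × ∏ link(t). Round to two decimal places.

Link Year 0→Year 1:
ΣP(Year 1)Q(Year 0) = 17.03×19 + 3.57×109 + 1.56×348 = 323.57 + 389.13 + 542.88 = 1255.58
ΣP(Year 0)Q(Year 0) = 17.35×19 + 4.46×109 + 1.55×348 = 329.65 + 486.14 + 539.4 = 1355.19
link = 1255.58/1355.19 = 0.926497
Link Year 1→Year 2:
ΣP(Year 2)Q(Year 1) = 18.54×19 + 4.46×130 + 1.70×330 = 352.26 + 579.8 + 561 = 1493.06
ΣP(Year 1)Q(Year 1) = 17.03×19 + 3.57×130 + 1.56×330 = 323.57 + 464.1 + 514.8 = 1302.47
link = 1493.06/1302.47 = 1.146330
Chained index = 100 × 0.926497 × 1.146330 = 106.2071

106.21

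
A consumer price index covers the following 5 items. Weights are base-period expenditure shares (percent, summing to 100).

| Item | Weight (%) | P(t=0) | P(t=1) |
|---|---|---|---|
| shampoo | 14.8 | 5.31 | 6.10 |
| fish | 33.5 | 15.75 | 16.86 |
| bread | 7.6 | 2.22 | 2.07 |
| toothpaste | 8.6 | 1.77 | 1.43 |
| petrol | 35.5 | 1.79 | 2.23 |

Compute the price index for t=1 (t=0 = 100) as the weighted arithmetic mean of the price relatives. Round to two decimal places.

111.12

shampoo: 14.8 × (6.10/5.31) = 14.8 × 1.148776 = 17.0019
fish: 33.5 × (16.86/15.75) = 33.5 × 1.070476 = 35.8610
bread: 7.6 × (2.07/2.22) = 7.6 × 0.932432 = 7.0865
toothpaste: 8.6 × (1.43/1.77) = 8.6 × 0.807910 = 6.9480
petrol: 35.5 × (2.23/1.79) = 35.5 × 1.245810 = 44.2263
Index = Σ wᵢ·(p₁ᵢ/p₀ᵢ) = 17.0019 + 35.8610 + 7.0865 + 6.9480 + 44.2263 = 111.1236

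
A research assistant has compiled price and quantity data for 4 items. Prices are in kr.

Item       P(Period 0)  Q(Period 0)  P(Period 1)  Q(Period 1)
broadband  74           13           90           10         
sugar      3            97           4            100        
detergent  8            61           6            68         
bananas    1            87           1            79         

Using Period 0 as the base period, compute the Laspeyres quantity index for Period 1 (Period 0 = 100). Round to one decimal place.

Laspeyres quantity index uses base-period prices as weights.
ΣP(Period 0)·Q(Period 1) = 74×10 + 3×100 + 8×68 + 1×79 = 740 + 300 + 544 + 79 = 1663
ΣP(Period 0)·Q(Period 0) = 74×13 + 3×97 + 8×61 + 1×87 = 962 + 291 + 488 + 87 = 1828
Index = 1663 / 1828 × 100 = 90.9737

91.0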